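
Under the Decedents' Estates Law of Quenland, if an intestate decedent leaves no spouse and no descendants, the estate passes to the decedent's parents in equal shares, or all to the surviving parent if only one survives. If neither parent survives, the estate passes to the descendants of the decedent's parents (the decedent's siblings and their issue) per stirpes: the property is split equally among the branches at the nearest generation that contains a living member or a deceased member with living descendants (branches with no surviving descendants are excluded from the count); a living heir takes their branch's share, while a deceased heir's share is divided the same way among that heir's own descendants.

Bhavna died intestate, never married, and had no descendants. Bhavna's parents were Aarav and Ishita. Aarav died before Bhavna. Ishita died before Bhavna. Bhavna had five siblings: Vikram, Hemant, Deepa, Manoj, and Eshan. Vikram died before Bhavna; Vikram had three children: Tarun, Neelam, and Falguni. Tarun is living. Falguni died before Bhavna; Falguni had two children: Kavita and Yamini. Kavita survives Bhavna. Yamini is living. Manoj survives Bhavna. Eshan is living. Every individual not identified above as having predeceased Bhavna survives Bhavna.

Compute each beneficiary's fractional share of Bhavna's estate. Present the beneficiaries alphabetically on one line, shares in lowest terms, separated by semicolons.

Neither parent survives and there are no descendants, so the estate passes to Bhavna's siblings and their issue per stirpes.
The estate is divided into 5 equal shares of 1/5 among Vikram, Hemant, Deepa, Manoj, Eshan.
Vikram predeceased; the 1/5 allotted to Vikram's branch passes to Vikram's issue by representation.
The 1/5 is divided into 3 equal shares of 1/15 among Tarun, Neelam, Falguni.
Tarun is living and takes 1/15.
Neelam is living and takes 1/15.
Falguni predeceased; the 1/15 allotted to Falguni's branch passes to Falguni's issue by representation.
The 1/15 is divided into 2 equal shares of 1/30 among Kavita, Yamini.
Kavita is living and takes 1/30.
Yamini is living and takes 1/30.
Hemant is living and takes 1/5.
Deepa is living and takes 1/5.
Manoj is living and takes 1/5.
Eshan is living and takes 1/5.

Deepa 1/5; Eshan 1/5; Hemant 1/5; Kavita 1/30; Manoj 1/5; Neelam 1/15; Tarun 1/15; Yamini 1/30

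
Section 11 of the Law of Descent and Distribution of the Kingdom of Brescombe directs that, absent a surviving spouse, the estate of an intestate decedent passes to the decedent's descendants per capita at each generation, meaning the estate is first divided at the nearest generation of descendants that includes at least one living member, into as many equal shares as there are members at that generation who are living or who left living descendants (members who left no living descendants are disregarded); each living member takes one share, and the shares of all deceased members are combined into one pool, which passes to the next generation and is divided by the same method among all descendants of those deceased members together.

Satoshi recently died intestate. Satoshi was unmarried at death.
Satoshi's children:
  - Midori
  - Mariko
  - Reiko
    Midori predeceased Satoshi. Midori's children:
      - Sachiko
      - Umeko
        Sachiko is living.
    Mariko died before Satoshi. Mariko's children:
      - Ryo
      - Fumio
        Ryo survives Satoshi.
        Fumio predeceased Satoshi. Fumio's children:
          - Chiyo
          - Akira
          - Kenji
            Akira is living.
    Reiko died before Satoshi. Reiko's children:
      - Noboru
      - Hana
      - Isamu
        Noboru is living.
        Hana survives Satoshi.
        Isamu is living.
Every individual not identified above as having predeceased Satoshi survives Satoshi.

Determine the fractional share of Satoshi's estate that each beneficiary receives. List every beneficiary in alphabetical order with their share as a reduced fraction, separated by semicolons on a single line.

Akira 1/21; Chiyo 1/21; Hana 1/7; Isamu 1/7; Kenji 1/21; Noboru 1/7; Ryo 1/7; Sachiko 1/7; Umeko 1/7

There is no surviving spouse, so the entire estate passes to Satoshi's descendants per capita at each generation.
No one at generation 1 (Midori, Mariko, Reiko) is living; moving to the next generation.
At generation 2 (Sachiko, Umeko, Ryo, Fumio, Noboru, Hana, Isamu) there are 7 shares of (1)/7 = 1/7 each.
Living: Sachiko, Umeko, Ryo, Noboru, Hana, and Isamu — each takes 1/7.
Deceased: Fumio. That 1/7 share is carried to generation 3.
At generation 3 (Chiyo, Akira, Kenji) there are 3 shares of (1/7)/3 = 1/21 each.
Living: Chiyo, Akira, and Kenji — each takes 1/21.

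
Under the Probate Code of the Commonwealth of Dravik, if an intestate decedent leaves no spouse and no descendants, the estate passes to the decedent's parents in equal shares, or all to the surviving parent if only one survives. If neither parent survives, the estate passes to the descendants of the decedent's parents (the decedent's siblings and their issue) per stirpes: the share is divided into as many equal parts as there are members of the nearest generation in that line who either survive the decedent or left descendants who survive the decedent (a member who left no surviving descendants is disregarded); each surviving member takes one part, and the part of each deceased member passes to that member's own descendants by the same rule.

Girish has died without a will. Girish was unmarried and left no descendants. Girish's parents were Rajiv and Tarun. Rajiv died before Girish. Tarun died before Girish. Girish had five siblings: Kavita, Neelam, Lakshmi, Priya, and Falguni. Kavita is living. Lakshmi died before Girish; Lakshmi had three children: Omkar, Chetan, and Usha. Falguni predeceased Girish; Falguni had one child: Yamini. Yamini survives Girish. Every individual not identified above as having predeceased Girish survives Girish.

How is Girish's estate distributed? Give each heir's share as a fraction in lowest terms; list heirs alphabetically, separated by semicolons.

Chetan 1/15; Kavita 1/5; Neelam 1/5; Omkar 1/15; Priya 1/5; Usha 1/15; Yamini 1/5

Neither parent survives and there are no descendants, so the estate passes to Girish's siblings and their issue per stirpes.
The estate is divided into 5 equal shares of 1/5 among Kavita, Neelam, Lakshmi, Priya, Falguni.
Kavita is living and takes 1/5.
Neelam is living and takes 1/5.
Lakshmi predeceased; the 1/5 allotted to Lakshmi's branch passes to Lakshmi's issue by representation.
The 1/5 is divided into 3 equal shares of 1/15 among Omkar, Chetan, Usha.
Omkar is living and takes 1/15.
Chetan is living and takes 1/15.
Usha is living and takes 1/15.
Priya is living and takes 1/5.
Falguni predeceased; the 1/5 allotted to Falguni's branch passes to Falguni's issue by representation.
Yamini is the sole taker at this level and receives the full 1/5.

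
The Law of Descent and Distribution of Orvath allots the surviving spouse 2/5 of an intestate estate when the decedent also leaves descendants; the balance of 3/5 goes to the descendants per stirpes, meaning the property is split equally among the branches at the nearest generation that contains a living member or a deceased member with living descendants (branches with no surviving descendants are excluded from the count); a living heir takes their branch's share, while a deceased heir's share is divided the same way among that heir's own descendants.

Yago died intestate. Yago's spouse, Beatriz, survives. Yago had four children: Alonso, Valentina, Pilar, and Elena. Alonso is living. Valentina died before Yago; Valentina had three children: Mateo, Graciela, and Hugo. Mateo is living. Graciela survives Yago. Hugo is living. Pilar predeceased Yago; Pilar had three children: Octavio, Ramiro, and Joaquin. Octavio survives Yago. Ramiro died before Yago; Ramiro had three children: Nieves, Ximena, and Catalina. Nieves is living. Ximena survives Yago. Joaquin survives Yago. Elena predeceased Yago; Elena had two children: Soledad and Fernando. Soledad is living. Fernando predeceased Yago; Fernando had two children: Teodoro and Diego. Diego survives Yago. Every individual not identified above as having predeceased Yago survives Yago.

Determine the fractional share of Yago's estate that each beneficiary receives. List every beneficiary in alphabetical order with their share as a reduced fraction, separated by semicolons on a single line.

Alonso 3/20; Beatriz 2/5; Catalina 1/60; Diego 3/80; Graciela 1/20; Hugo 1/20; Joaquin 1/20; Mateo 1/20; Nieves 1/60; Octavio 1/20; Soledad 3/40; Teodoro 3/80; Ximena 1/60

Beatriz, as surviving spouse, takes 2/5.
The remaining 3/5 passes to Yago's descendants per stirpes.
The 3/5 is divided into 4 equal shares of 3/20 among Alonso, Valentina, Pilar, Elena.
Alonso is living and takes 3/20.
Valentina predeceased; the 3/20 allotted to Valentina's branch passes to Valentina's issue by representation.
The 3/20 is divided into 3 equal shares of 1/20 among Mateo, Graciela, Hugo.
Mateo is living and takes 1/20.
Graciela is living and takes 1/20.
Hugo is living and takes 1/20.
Pilar predeceased; the 3/20 allotted to Pilar's branch passes to Pilar's issue by representation.
The 3/20 is divided into 3 equal shares of 1/20 among Octavio, Ramiro, Joaquin.
Octavio is living and takes 1/20.
Ramiro predeceased; the 1/20 allotted to Ramiro's branch passes to Ramiro's issue by representation.
The 1/20 is divided into 3 equal shares of 1/60 among Nieves, Ximena, Catalina.
Nieves is living and takes 1/60.
Ximena is living and takes 1/60.
Catalina is living and takes 1/60.
Joaquin is living and takes 1/20.
Elena predeceased; the 3/20 allotted to Elena's branch passes to Elena's issue by representation.
The 3/20 is divided into 2 equal shares of 3/40 among Soledad, Fernando.
Soledad is living and takes 3/40.
Fernando predeceased; the 3/40 allotted to Fernando's branch passes to Fernando's issue by representation.
The 3/40 is divided into 2 equal shares of 3/80 among Teodoro, Diego.
Teodoro is living and takes 3/80.
Diego is living and takes 3/80.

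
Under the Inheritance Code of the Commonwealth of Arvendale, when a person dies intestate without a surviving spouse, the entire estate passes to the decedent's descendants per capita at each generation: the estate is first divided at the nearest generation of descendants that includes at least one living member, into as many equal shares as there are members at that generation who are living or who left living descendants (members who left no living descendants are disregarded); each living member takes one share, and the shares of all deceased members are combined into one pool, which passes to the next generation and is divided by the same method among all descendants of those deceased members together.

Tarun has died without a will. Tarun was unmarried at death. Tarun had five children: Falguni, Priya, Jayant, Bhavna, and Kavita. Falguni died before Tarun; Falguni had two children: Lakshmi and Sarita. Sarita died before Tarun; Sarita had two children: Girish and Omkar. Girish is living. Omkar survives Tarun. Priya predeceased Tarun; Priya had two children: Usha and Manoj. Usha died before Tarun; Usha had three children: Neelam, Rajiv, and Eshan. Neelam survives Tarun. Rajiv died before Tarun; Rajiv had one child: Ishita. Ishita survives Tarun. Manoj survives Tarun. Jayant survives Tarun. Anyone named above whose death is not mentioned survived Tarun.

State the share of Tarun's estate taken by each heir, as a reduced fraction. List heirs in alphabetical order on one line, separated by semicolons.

There is no surviving spouse, so the entire estate passes to Tarun's descendants per capita at each generation.
At generation 1 (Falguni, Priya, Jayant, Bhavna, Kavita) there are 5 shares of (1)/5 = 1/5 each.
Living: Jayant, Bhavna, and Kavita — each takes 1/5.
Deceased: Falguni and Priya. Their combined 2/5 is pooled and carried to generation 2.
At generation 2 (Lakshmi, Sarita, Usha, Manoj) there are 4 shares of (2/5)/4 = 1/10 each.
Living: Lakshmi and Manoj — each takes 1/10.
Deceased: Sarita and Usha. Their combined 1/5 is pooled and carried to generation 3.
At generation 3 (Girish, Omkar, Neelam, Rajiv, Eshan) there are 5 shares of (1/5)/5 = 1/25 each.
Living: Girish, Omkar, Neelam, and Eshan — each takes 1/25.
Deceased: Rajiv. That 1/25 share is carried to generation 4.
At generation 4 (Ishita) there are 1 shares of (1/25)/1 = 1/25 each.
Living: Ishita — each takes 1/25.

Bhavna 1/5; Eshan 1/25; Girish 1/25; Ishita 1/25; Jayant 1/5; Kavita 1/5; Lakshmi 1/10; Manoj 1/10; Neelam 1/25; Omkar 1/25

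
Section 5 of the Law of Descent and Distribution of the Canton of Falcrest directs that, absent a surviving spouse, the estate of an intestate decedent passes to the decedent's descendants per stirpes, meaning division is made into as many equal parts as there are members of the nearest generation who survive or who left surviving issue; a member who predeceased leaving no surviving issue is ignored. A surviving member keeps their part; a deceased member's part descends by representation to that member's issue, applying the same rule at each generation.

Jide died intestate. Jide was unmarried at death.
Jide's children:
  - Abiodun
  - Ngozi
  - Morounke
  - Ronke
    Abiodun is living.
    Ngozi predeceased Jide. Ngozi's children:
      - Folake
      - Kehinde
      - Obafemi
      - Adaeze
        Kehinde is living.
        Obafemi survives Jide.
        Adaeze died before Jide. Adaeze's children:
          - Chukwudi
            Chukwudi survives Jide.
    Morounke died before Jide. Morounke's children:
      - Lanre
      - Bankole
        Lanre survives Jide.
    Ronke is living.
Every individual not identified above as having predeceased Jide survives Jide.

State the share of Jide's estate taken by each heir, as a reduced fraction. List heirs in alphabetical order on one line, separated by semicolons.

There is no surviving spouse, so the entire estate passes to Jide's descendants per stirpes.
The estate is divided into 4 equal shares of 1/4 among Abiodun, Ngozi, Morounke, Ronke.
Abiodun is living and takes 1/4.
Ngozi predeceased; the 1/4 allotted to Ngozi's branch passes to Ngozi's issue by representation.
The 1/4 is divided into 4 equal shares of 1/16 among Folake, Kehinde, Obafemi, Adaeze.
Folake is living and takes 1/16.
Kehinde is living and takes 1/16.
Obafemi is living and takes 1/16.
Adaeze predeceased; the 1/16 allotted to Adaeze's branch passes to Adaeze's issue by representation.
Chukwudi is the sole taker at this level and receives the full 1/16.
Morounke predeceased; the 1/4 allotted to Morounke's branch passes to Morounke's issue by representation.
The 1/4 is divided into 2 equal shares of 1/8 among Lanre, Bankole.
Lanre is living and takes 1/8.
Bankole is living and takes 1/8.
Ronke is living and takes 1/4.

Abiodun 1/4; Bankole 1/8; Chukwudi 1/16; Folake 1/16; Kehinde 1/16; Lanre 1/8; Obafemi 1/16; Ronke 1/4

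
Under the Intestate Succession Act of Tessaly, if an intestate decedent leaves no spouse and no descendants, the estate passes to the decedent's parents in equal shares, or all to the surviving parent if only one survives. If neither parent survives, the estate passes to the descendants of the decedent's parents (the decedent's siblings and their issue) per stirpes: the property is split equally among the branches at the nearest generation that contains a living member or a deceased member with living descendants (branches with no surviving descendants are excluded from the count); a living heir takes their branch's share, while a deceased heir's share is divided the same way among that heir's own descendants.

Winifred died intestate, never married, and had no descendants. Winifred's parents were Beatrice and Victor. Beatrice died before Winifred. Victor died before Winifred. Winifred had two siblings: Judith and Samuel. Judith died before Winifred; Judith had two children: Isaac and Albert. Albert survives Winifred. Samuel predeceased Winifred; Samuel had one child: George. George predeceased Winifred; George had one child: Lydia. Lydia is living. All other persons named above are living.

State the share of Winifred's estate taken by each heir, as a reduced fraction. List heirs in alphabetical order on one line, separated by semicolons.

Neither parent survives and there are no descendants, so the estate passes to Winifred's siblings and their issue per stirpes.
The estate is divided into 2 equal shares of 1/2 among Judith, Samuel.
Judith predeceased; the 1/2 allotted to Judith's branch passes to Judith's issue by representation.
The 1/2 is divided into 2 equal shares of 1/4 among Isaac, Albert.
Isaac is living and takes 1/4.
Albert is living and takes 1/4.
Samuel predeceased; the 1/2 allotted to Samuel's branch passes to Samuel's issue by representation.
George's line is the sole branch at this level, so the full 1/2 passes to George's issue by representation.
Lydia is the sole taker at this level and receives the full 1/2.

Albert 1/4; Isaac 1/4; Lydia 1/2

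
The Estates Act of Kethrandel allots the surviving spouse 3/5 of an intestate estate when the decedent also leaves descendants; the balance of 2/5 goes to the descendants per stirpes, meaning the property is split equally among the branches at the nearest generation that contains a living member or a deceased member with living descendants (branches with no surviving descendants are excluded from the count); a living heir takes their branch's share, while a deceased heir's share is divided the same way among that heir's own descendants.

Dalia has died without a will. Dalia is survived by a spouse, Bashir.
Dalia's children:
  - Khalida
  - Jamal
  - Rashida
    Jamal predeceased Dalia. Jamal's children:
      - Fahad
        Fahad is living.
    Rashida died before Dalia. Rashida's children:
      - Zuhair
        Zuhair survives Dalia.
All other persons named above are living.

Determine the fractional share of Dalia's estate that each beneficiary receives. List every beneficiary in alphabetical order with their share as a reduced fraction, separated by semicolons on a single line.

Bashir, as surviving spouse, takes 3/5.
The remaining 2/5 passes to Dalia's descendants per stirpes.
The 2/5 is divided into 3 equal shares of 2/15 among Khalida, Jamal, Rashida.
Khalida is living and takes 2/15.
Jamal predeceased; the 2/15 allotted to Jamal's branch passes to Jamal's issue by representation.
Fahad is the sole taker at this level and receives the full 2/15.
Rashida predeceased; the 2/15 allotted to Rashida's branch passes to Rashida's issue by representation.
Zuhair is the sole taker at this level and receives the full 2/15.

Bashir 3/5; Fahad 2/15; Khalida 2/15; Zuhair 2/15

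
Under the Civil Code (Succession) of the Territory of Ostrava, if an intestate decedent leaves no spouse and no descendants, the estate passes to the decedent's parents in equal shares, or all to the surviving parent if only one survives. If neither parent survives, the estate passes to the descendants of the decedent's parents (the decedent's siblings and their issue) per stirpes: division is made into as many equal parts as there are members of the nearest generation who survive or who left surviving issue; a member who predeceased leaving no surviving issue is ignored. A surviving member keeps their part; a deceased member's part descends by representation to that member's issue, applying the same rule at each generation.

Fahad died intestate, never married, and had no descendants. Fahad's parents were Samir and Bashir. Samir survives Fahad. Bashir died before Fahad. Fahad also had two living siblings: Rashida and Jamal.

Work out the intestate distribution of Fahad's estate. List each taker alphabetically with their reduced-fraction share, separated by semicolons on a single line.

Samir 1

Only one parent, Samir, survives, so Samir takes the entire estate. The siblings take nothing because a surviving parent has priority.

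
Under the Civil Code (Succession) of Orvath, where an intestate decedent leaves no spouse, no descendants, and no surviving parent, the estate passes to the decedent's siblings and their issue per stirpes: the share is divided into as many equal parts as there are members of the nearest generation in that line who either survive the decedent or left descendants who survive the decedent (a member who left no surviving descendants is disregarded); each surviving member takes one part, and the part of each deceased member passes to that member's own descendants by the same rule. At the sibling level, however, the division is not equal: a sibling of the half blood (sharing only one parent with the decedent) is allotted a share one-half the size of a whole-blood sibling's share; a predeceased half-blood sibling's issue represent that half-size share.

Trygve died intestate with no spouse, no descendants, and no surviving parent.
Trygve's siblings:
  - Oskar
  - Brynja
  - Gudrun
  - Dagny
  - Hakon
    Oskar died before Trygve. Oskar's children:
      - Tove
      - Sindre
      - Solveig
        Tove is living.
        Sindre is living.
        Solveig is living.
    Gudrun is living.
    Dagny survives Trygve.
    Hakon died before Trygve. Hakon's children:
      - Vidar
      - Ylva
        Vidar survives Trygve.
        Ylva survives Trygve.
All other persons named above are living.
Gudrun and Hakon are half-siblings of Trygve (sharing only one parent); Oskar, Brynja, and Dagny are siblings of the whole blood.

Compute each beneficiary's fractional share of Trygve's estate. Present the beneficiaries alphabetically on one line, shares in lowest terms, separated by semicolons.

Brynja 1/4; Dagny 1/4; Gudrun 1/8; Sindre 1/12; Solveig 1/12; Tove 1/12; Vidar 1/16; Ylva 1/16

No spouse, descendants, or parent survives, so the estate passes to Trygve's siblings per stirpes.
Half-blood siblings count for one-half the weight of whole-blood siblings at the initial division.
Dividing 1 in proportion to weights (total weight 4): Oskar (weight 1) → 1/4; Brynja (weight 1) → 1/4; Gudrun (weight 1/2) → 1/8; Dagny (weight 1) → 1/4; Hakon (weight 1/2) → 1/8.
Oskar predeceased; the 1/4 allotted to Oskar's branch passes to Oskar's issue by representation.
The 1/4 is divided into 3 equal shares of 1/12 among Tove, Sindre, Solveig.
Tove is living and takes 1/12.
Sindre is living and takes 1/12.
Solveig is living and takes 1/12.
Brynja is living and takes 1/4.
Gudrun is living and takes 1/8.
Dagny is living and takes 1/4.
Hakon predeceased; the 1/8 allotted to Hakon's branch passes to Hakon's issue by representation.
The 1/8 is divided into 2 equal shares of 1/16 among Vidar, Ylva.
Vidar is living and takes 1/16.
Ylva is living and takes 1/16.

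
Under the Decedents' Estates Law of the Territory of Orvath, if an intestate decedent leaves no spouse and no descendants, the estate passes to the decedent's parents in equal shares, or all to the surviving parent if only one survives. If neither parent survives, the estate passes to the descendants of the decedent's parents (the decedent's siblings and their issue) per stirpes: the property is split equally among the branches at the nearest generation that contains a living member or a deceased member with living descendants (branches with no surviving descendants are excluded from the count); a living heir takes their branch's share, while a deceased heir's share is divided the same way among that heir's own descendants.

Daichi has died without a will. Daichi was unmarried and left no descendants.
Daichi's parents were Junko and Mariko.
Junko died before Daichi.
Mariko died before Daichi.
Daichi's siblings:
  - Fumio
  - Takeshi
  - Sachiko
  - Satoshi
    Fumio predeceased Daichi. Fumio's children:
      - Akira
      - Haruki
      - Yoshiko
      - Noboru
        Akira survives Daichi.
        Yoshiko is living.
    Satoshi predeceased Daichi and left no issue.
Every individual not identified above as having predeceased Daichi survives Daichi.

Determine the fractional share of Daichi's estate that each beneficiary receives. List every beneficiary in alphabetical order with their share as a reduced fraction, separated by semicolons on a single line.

Neither parent survives and there are no descendants, so the estate passes to Daichi's siblings and their issue per stirpes.
Satoshi left no surviving issue, so that branch lapses and is disregarded.
The estate is divided into 3 equal shares of 1/3 among Fumio, Takeshi, Sachiko.
Fumio predeceased; the 1/3 allotted to Fumio's branch passes to Fumio's issue by representation.
The 1/3 is divided into 4 equal shares of 1/12 among Akira, Haruki, Yoshiko, Noboru.
Akira is living and takes 1/12.
Haruki is living and takes 1/12.
Yoshiko is living and takes 1/12.
Noboru is living and takes 1/12.
Takeshi is living and takes 1/3.
Sachiko is living and takes 1/3.

Akira 1/12; Haruki 1/12; Noboru 1/12; Sachiko 1/3; Takeshi 1/3; Yoshiko 1/12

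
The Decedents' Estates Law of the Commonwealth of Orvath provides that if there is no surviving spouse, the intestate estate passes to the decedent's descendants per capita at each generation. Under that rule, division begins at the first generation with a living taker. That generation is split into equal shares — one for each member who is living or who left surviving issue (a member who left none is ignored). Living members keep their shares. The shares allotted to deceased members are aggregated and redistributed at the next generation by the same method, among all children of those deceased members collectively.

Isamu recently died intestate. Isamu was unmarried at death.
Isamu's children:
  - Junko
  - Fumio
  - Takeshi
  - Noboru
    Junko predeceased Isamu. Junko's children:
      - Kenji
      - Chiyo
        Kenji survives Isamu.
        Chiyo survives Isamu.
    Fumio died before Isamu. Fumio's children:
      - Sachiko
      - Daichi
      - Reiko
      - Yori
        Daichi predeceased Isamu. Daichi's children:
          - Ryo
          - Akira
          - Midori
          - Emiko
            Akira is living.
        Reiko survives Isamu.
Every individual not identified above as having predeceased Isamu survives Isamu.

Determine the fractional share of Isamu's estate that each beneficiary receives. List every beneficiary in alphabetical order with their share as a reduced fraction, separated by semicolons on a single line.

Akira 1/48; Chiyo 1/12; Emiko 1/48; Kenji 1/12; Midori 1/48; Noboru 1/4; Reiko 1/12; Ryo 1/48; Sachiko 1/12; Takeshi 1/4; Yori 1/12

There is no surviving spouse, so the entire estate passes to Isamu's descendants per capita at each generation.
At generation 1 (Junko, Fumio, Takeshi, Noboru) there are 4 shares of (1)/4 = 1/4 each.
Living: Takeshi and Noboru — each takes 1/4.
Deceased: Junko and Fumio. Their combined 1/2 is pooled and carried to generation 2.
At generation 2 (Kenji, Chiyo, Sachiko, Daichi, Reiko, Yori) there are 6 shares of (1/2)/6 = 1/12 each.
Living: Kenji, Chiyo, Sachiko, Reiko, and Yori — each takes 1/12.
Deceased: Daichi. That 1/12 share is carried to generation 3.
At generation 3 (Ryo, Akira, Midori, Emiko) there are 4 shares of (1/12)/4 = 1/48 each.
Living: Ryo, Akira, Midori, and Emiko — each takes 1/48.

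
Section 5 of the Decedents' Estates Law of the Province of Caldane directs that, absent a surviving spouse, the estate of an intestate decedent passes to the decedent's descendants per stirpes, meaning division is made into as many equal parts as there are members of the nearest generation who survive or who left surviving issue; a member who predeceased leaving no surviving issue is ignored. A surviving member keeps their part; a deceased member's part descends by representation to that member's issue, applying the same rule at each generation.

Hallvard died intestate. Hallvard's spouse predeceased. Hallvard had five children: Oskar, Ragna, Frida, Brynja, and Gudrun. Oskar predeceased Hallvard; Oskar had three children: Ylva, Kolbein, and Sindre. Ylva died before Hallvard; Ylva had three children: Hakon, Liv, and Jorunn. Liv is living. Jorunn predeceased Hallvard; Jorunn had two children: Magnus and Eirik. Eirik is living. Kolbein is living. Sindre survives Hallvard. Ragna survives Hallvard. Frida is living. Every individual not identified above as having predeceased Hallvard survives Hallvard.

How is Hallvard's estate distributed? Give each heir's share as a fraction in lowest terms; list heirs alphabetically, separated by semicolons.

There is no surviving spouse, so the entire estate passes to Hallvard's descendants per stirpes.
The estate is divided into 5 equal shares of 1/5 among Oskar, Ragna, Frida, Brynja, Gudrun.
Oskar predeceased; the 1/5 allotted to Oskar's branch passes to Oskar's issue by representation.
The 1/5 is divided into 3 equal shares of 1/15 among Ylva, Kolbein, Sindre.
Ylva predeceased; the 1/15 allotted to Ylva's branch passes to Ylva's issue by representation.
The 1/15 is divided into 3 equal shares of 1/45 among Hakon, Liv, Jorunn.
Hakon is living and takes 1/45.
Liv is living and takes 1/45.
Jorunn predeceased; the 1/45 allotted to Jorunn's branch passes to Jorunn's issue by representation.
The 1/45 is divided into 2 equal shares of 1/90 among Magnus, Eirik.
Magnus is living and takes 1/90.
Eirik is living and takes 1/90.
Kolbein is living and takes 1/15.
Sindre is living and takes 1/15.
Ragna is living and takes 1/5.
Frida is living and takes 1/5.
Brynja is living and takes 1/5.
Gudrun is living and takes 1/5.

Brynja 1/5; Eirik 1/90; Frida 1/5; Gudrun 1/5; Hakon 1/45; Kolbein 1/15; Liv 1/45; Magnus 1/90; Ragna 1/5; Sindre 1/15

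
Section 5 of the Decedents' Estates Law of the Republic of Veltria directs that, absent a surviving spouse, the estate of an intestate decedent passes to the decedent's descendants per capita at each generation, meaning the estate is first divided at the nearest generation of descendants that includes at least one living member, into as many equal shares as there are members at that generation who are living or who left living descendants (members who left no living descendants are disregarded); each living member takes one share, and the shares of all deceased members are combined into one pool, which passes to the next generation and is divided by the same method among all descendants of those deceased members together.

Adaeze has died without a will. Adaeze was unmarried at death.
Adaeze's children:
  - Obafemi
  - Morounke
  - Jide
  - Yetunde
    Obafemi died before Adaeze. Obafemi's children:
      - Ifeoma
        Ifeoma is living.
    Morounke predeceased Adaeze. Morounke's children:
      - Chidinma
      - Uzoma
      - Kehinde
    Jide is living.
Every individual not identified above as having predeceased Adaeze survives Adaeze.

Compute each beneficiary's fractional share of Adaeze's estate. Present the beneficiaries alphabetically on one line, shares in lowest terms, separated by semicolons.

Chidinma 1/8; Ifeoma 1/8; Jide 1/4; Kehinde 1/8; Uzoma 1/8; Yetunde 1/4

There is no surviving spouse, so the entire estate passes to Adaeze's descendants per capita at each generation.
At generation 1 (Obafemi, Morounke, Jide, Yetunde) there are 4 shares of (1)/4 = 1/4 each.
Living: Jide and Yetunde — each takes 1/4.
Deceased: Obafemi and Morounke. Their combined 1/2 is pooled and carried to generation 2.
At generation 2 (Ifeoma, Chidinma, Uzoma, Kehinde) there are 4 shares of (1/2)/4 = 1/8 each.
Living: Ifeoma, Chidinma, Uzoma, and Kehinde — each takes 1/8.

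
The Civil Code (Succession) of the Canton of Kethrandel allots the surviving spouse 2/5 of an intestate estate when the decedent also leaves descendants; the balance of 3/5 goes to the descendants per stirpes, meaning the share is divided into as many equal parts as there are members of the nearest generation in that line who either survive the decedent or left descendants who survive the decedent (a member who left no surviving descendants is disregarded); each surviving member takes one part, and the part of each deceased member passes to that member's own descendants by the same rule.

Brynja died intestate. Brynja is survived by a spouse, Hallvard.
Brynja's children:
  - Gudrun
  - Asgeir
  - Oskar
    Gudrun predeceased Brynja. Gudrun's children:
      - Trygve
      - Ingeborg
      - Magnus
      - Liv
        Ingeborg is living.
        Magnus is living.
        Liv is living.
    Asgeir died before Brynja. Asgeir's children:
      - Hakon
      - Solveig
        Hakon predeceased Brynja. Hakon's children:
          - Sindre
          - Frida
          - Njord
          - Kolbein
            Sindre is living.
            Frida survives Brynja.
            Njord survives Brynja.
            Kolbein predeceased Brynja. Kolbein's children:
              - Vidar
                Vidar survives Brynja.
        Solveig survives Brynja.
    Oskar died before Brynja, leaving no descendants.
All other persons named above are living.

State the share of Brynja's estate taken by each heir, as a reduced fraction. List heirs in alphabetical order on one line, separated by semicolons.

Hallvard, as surviving spouse, takes 2/5.
The remaining 3/5 passes to Brynja's descendants per stirpes.
Oskar left no surviving issue, so that branch lapses and is disregarded.
The 3/5 is divided into 2 equal shares of 3/10 among Gudrun, Asgeir.
Gudrun predeceased; the 3/10 allotted to Gudrun's branch passes to Gudrun's issue by representation.
The 3/10 is divided into 4 equal shares of 3/40 among Trygve, Ingeborg, Magnus, Liv.
Trygve is living and takes 3/40.
Ingeborg is living and takes 3/40.
Magnus is living and takes 3/40.
Liv is living and takes 3/40.
Asgeir predeceased; the 3/10 allotted to Asgeir's branch passes to Asgeir's issue by representation.
The 3/10 is divided into 2 equal shares of 3/20 among Hakon, Solveig.
Hakon predeceased; the 3/20 allotted to Hakon's branch passes to Hakon's issue by representation.
The 3/20 is divided into 4 equal shares of 3/80 among Sindre, Frida, Njord, Kolbein.
Sindre is living and takes 3/80.
Frida is living and takes 3/80.
Njord is living and takes 3/80.
Kolbein predeceased; the 3/80 allotted to Kolbein's branch passes to Kolbein's issue by representation.
Vidar is the sole taker at this level and receives the full 3/80.
Solveig is living and takes 3/20.

Frida 3/80; Hallvard 2/5; Ingeborg 3/40; Liv 3/40; Magnus 3/40; Njord 3/80; Sindre 3/80; Solveig 3/20; Trygve 3/40; Vidar 3/80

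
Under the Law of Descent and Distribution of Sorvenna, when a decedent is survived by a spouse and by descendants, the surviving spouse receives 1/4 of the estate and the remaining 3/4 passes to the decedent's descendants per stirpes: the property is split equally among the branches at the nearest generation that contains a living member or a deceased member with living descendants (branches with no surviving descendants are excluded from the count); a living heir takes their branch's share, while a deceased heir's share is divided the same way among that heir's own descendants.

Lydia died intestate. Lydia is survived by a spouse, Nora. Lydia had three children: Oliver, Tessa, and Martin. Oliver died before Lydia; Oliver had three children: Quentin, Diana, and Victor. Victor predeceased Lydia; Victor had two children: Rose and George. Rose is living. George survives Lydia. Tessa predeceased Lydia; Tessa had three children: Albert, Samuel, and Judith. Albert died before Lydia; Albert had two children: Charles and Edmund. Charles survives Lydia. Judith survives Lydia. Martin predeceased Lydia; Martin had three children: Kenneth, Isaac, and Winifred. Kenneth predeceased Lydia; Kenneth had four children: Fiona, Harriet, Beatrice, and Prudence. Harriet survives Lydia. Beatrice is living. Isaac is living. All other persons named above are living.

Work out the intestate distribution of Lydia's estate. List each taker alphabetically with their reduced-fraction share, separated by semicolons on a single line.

Beatrice 1/48; Charles 1/24; Diana 1/12; Edmund 1/24; Fiona 1/48; George 1/24; Harriet 1/48; Isaac 1/12; Judith 1/12; Nora 1/4; Prudence 1/48; Quentin 1/12; Rose 1/24; Samuel 1/12; Winifred 1/12

Nora, as surviving spouse, takes 1/4.
The remaining 3/4 passes to Lydia's descendants per stirpes.
The 3/4 is divided into 3 equal shares of 1/4 among Oliver, Tessa, Martin.
Oliver predeceased; the 1/4 allotted to Oliver's branch passes to Oliver's issue by representation.
The 1/4 is divided into 3 equal shares of 1/12 among Quentin, Diana, Victor.
Quentin is living and takes 1/12.
Diana is living and takes 1/12.
Victor predeceased; the 1/12 allotted to Victor's branch passes to Victor's issue by representation.
The 1/12 is divided into 2 equal shares of 1/24 among Rose, George.
Rose is living and takes 1/24.
George is living and takes 1/24.
Tessa predeceased; the 1/4 allotted to Tessa's branch passes to Tessa's issue by representation.
The 1/4 is divided into 3 equal shares of 1/12 among Albert, Samuel, Judith.
Albert predeceased; the 1/12 allotted to Albert's branch passes to Albert's issue by representation.
The 1/12 is divided into 2 equal shares of 1/24 among Charles, Edmund.
Charles is living and takes 1/24.
Edmund is living and takes 1/24.
Samuel is living and takes 1/12.
Judith is living and takes 1/12.
Martin predeceased; the 1/4 allotted to Martin's branch passes to Martin's issue by representation.
The 1/4 is divided into 3 equal shares of 1/12 among Kenneth, Isaac, Winifred.
Kenneth predeceased; the 1/12 allotted to Kenneth's branch passes to Kenneth's issue by representation.
The 1/12 is divided into 4 equal shares of 1/48 among Fiona, Harriet, Beatrice, Prudence.
Fiona is living and takes 1/48.
Harriet is living and takes 1/48.
Beatrice is living and takes 1/48.
Prudence is living and takes 1/48.
Isaac is living and takes 1/12.
Winifred is living and takes 1/12.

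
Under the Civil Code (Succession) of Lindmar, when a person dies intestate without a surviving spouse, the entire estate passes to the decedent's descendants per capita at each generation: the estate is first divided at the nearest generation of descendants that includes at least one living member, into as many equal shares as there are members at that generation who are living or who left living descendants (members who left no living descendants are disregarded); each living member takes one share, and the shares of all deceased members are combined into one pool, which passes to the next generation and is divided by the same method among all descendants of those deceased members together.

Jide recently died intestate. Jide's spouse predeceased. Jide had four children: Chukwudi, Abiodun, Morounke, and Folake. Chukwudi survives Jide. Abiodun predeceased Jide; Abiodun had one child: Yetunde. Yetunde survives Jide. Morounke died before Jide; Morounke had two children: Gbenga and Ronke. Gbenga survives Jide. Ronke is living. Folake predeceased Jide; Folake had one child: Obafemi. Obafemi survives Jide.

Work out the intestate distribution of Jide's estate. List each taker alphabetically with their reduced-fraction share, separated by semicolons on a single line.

Chukwudi 1/4; Gbenga 3/16; Obafemi 3/16; Ronke 3/16; Yetunde 3/16

There is no surviving spouse, so the entire estate passes to Jide's descendants per capita at each generation.
At generation 1 (Chukwudi, Abiodun, Morounke, Folake) there are 4 shares of (1)/4 = 1/4 each.
Living: Chukwudi — each takes 1/4.
Deceased: Abiodun, Morounke, and Folake. Their combined 3/4 is pooled and carried to generation 2.
At generation 2 (Yetunde, Gbenga, Ronke, Obafemi) there are 4 shares of (3/4)/4 = 3/16 each.
Living: Yetunde, Gbenga, Ronke, and Obafemi — each takes 3/16.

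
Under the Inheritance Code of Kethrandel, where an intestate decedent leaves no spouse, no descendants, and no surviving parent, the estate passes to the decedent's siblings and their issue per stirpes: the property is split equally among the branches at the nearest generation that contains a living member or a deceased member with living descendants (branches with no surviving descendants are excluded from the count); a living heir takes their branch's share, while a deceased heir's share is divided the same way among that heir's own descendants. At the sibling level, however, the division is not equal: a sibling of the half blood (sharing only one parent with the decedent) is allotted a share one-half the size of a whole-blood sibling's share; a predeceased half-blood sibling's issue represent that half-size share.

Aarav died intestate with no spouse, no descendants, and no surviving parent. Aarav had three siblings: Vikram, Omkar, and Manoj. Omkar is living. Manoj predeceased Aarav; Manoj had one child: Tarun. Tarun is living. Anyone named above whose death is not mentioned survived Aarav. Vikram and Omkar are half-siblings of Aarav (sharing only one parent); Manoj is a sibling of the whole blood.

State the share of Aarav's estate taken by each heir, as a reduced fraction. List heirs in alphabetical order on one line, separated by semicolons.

Omkar 1/4; Tarun 1/2; Vikram 1/4

No spouse, descendants, or parent survives, so the estate passes to Aarav's siblings per stirpes.
Half-blood siblings count for one-half the weight of whole-blood siblings at the initial division.
Dividing 1 in proportion to weights (total weight 2): Vikram (weight 1/2) → 1/4; Omkar (weight 1/2) → 1/4; Manoj (weight 1) → 1/2.
Vikram is living and takes 1/4.
Omkar is living and takes 1/4.
Manoj predeceased; the 1/2 allotted to Manoj's branch passes to Manoj's issue by representation.
Tarun is the sole taker at this level and receives the full 1/2.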